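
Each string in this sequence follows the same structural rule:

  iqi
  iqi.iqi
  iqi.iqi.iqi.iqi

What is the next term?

Every step duplicates the string with '.' between the halves.
Doubling iqi.iqi.iqi.iqi with '.' between the halves:

iqi.iqi.iqi.iqi.iqi.iqi.iqi.iqi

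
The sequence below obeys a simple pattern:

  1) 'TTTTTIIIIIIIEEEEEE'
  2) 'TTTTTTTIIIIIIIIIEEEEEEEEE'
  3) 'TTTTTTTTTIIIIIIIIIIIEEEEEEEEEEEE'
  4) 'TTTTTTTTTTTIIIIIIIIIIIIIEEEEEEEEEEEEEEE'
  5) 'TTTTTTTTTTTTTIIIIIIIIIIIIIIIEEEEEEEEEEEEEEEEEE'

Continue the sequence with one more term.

TTTTTTTTTTTTTTTIIIIIIIIIIIIIIIIIEEEEEEEEEEEEEEEEEEEEE

The n-th term is 2n+1 T's then 2n+3 I's then 3n E's, where the shown terms are n = 2, 3, 4, 5, 6.
For the next term, n = 7, so the run lengths are 15, 17, 21.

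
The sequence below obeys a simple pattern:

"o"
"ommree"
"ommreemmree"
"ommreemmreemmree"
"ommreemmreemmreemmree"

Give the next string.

Every step adds mmree to the end: s(k+1) = s(k)·mmree.
Applying this once more to ommreemmreemmreemmree:

ommreemmreemmreemmreemmree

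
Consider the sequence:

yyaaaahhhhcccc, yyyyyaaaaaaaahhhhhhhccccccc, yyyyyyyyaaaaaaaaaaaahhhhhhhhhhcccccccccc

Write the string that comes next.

yyyyyyyyyyyaaaaaaaaaaaaaaaahhhhhhhhhhhhhccccccccccccc

Each string has the form y^{3n-1} a^{4n} h^{3n+1} c^{3n+1} (n = 1, 2, …).
At n = 4 the blocks have lengths 11, 16, 13, 13.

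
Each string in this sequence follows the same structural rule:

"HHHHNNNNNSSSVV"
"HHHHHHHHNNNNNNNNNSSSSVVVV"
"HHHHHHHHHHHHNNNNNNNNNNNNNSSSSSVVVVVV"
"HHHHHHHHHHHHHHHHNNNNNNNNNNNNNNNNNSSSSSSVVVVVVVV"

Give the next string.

Reading off run lengths: H runs 4, 8, 12, 16; N runs 5, 9, 13, 17; S runs 3, 4, 5, 6; V runs 2, 4, 6, 8 — each is linear in n (n = 1, 2, …).
For the next term, n = 5, so the run lengths are 20, 21, 7, 10.

HHHHHHHHHHHHHHHHHHHHNNNNNNNNNNNNNNNNNNNNNSSSSSSSVVVVVVVVVV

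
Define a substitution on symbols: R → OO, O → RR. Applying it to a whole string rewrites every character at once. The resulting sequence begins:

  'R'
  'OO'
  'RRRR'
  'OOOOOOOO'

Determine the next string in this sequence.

RRRRRRRRRRRRRRRR

Apply φ to OOOOOOOO symbol by symbol: O→RR, O→RR, O→RR, O→RR, O→RR, O→RR, O→RR, O→RR; joined: RR RR RR RR RR RR RR RR.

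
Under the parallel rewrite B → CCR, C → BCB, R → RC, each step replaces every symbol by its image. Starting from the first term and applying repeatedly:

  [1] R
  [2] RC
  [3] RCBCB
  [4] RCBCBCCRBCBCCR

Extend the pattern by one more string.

Replace each of the 14 characters of RCBCBCCRBCBCCR in place — RC BCB CCR BCB CCR BCB BCB RC CCR BCB CCR BCB BCB RC — and concatenate.

RCBCBCCRBCBCCRBCBBCBRCCCRBCBCCRBCBBCBRC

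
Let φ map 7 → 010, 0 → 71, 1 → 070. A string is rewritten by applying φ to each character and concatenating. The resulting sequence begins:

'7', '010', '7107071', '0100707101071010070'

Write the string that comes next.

Rewriting the 19 symbols of 0100707101071010070 one by one yields 71 070 71 71 010 71 010 070 71 070 71 010 070 71 070 71 71 010 71; concatenated:

71070717101071010070710707101007071070717101071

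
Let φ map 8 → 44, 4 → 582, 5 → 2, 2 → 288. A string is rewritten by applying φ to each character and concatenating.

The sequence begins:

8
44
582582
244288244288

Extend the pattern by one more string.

28858258228844442885825822884444

Apply φ to 244288244288 symbol by symbol: 2→288, 4→582, 4→582, 2→288, 8→44, 8→44, 2→288, 4→582, 4→582, 2→288, 8→44, 8→44; joined: 288 582 582 288 44 44 288 582 582 288 44 44.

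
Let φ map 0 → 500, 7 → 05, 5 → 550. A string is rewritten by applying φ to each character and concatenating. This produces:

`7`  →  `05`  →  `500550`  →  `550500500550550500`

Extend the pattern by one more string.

φ(550500500550550500) expands symbol-by-symbol to 550 550 500 550 500 500 550 500 500 550 550 500 550 550 500 550 500 500; joining the 18 pieces gives the next term.

550550500550500500550500500550550500550550500550500500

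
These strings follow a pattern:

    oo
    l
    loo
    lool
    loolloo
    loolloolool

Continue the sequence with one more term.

From term 3 onward, concatenate the last term with the second-to-last: l·oo = loo, loo·l = lool, …
Continuing: loolloolool · loolloo gives term 7.

loollooloolloolloo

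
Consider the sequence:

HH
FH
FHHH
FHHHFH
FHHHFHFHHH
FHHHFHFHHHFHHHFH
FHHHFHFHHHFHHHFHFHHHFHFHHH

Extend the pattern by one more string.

From term 3 onward, concatenate the last term with the second-to-last: FH·HH = FHHH, FHHH·FH = FHHHFH, …
Continuing: FHHHFHFHHHFHHHFHFHHHFHFHHH · FHHHFHFHHHFHHHFH gives term 8.

FHHHFHFHHHFHHHFHFHHHFHFHHHFHHHFHFHHHFHHHFH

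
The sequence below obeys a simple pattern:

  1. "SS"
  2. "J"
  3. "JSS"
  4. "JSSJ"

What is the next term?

From term 3 onward, concatenate the last term with the second-to-last: J·SS = JSS, JSS·J = JSSJ, …
So term 5 is JSSJ·JSS.

JSSJJSS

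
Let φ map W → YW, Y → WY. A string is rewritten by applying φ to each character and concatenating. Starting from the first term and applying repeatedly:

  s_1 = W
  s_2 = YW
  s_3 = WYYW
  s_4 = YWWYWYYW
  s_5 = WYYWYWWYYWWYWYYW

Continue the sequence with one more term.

YWWYWYYWWYYWYWWYWYYWYWWYYWWYWYYW

Applying the rule to each of the 16 symbols of WYYWYWWYYWWYWYYW gives the pieces YW WY WY YW WY YW YW WY WY YW YW WY YW WY WY YW, which concatenate to the answer.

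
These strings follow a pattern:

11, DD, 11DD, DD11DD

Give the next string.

This is a Fibonacci-style word recurrence s(k) = s(k−2)·s(k−1): e.g. 11·DD = 11DD.
Continuing: 11DD · DD11DD gives term 5.

11DDDD11DD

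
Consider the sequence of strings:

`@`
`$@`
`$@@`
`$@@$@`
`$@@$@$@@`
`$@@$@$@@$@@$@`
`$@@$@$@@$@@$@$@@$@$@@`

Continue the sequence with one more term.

$@@$@$@@$@@$@$@@$@$@@$@@$@$@@$@@$@

Each term (from the third on) is the previous term followed by the one before it: term 3 = $@·@ = $@@.
Continuing: $@@$@$@@$@@$@$@@$@$@@ · $@@$@$@@$@@$@ gives term 8.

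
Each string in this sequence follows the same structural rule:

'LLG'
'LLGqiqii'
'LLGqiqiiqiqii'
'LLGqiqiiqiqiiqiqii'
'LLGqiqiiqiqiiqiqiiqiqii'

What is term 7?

LLGqiqiiqiqiiqiqiiqiqiiqiqiiqiqii

The strings grow by a fixed suffix qiqii each time.
From LLGqiqiiqiqiiqiqiiqiqii, 2 further steps: LLGqiqiiqiqiiqiqiiqiqii → LLGqiqiiqiqiiqiqiiqiqiiqiqii → (answer).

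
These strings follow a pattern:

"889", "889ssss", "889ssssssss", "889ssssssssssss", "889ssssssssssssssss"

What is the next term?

Each term is the previous one with ssss appended.
So the next term is 889ssssssssssssssss·ssss.

889ssssssssssssssssssss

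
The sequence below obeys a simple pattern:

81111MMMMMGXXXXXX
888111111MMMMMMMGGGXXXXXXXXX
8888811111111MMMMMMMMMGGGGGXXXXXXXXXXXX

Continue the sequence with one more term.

The n-th term is 2n-1 8's then 2n+2 1's then 2n+3 M's then 2n-1 G's then 3n+3 X's (n = 1, 2, …).
At n = 4 the blocks have lengths 7, 10, 11, 7, 15.

88888881111111111MMMMMMMMMMMGGGGGGGXXXXXXXXXXXXXXX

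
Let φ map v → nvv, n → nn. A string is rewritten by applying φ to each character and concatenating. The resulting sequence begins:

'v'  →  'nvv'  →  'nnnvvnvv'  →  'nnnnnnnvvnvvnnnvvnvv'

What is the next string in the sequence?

nnnnnnnnnnnnnnnvvnvvnnnvvnvvnnnnnnnvvnvvnnnvvnvv

Replace each of the 20 characters of nnnnnnnvvnvvnnnvvnvv in place — nn nn nn nn nn nn nn nvv nvv nn nvv nvv nn nn nn nvv nvv nn nvv nvv — and concatenate.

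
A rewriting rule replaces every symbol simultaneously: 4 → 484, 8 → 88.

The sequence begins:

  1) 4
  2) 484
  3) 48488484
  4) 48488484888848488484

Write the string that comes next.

Applying the rule to each of the 20 symbols of 48488484888848488484 gives the pieces 484 88 484 88 88 484 88 484 88 88 88 88 484 88 484 88 88 484 88 484, which concatenate to the answer.

484884848888484884848888888848488484888848488484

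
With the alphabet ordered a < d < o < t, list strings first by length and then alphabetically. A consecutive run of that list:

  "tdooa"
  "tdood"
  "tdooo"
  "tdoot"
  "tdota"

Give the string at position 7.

tdoto

Stepping forward 2 times from tdota: tdota → tdotd, then the target.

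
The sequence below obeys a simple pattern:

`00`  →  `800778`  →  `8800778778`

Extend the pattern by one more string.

Every step adds 8 to the front and 778 to the end of the previous string.
So the next term is 8·8800778778·778.

88800778778778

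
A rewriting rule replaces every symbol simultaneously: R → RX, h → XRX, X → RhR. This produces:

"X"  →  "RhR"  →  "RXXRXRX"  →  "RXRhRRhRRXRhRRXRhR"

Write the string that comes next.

RXRhRRXXRXRXRXXRXRXRXRhRRXXRXRXRXRhRRXXRXRX

Applying the rule to each of the 18 symbols of RXRhRRhRRXRhRRXRhR gives the pieces RX RhR RX XRX RX RX XRX RX RX RhR RX XRX RX RX RhR RX XRX RX, which concatenate to the answer.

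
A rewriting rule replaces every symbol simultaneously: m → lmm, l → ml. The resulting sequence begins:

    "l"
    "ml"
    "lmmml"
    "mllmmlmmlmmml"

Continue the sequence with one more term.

Rewriting the 13 symbols of mllmmlmmlmmml one by one yields lmm ml ml lmm lmm ml lmm lmm ml lmm lmm lmm ml; concatenated:

lmmmlmllmmlmmmllmmlmmmllmmlmmlmmml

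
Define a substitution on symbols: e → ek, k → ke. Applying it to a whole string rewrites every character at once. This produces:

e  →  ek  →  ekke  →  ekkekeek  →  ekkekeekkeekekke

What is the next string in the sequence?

Rewriting the 16 symbols of ekkekeekkeekekke one by one yields ek ke ke ek ke ek ek ke ke ek ek ke ek ke ke ek; concatenated:

ekkekeekkeekekkekeekekkeekkekeek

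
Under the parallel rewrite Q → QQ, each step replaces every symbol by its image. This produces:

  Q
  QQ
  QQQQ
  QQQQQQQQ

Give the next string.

Rewriting each symbol of QQQQQQQQ: Q→QQ, Q→QQ, Q→QQ, Q→QQ, Q→QQ, Q→QQ, Q→QQ, Q→QQ, which concatenates to QQ QQ QQ QQ QQ QQ QQ QQ.

QQQQQQQQQQQQQQQQ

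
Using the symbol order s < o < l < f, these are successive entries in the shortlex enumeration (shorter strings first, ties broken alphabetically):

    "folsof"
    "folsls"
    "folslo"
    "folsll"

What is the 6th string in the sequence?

folsfs

Advancing 2 positions from folsll through folsll → folslf reaches term 6.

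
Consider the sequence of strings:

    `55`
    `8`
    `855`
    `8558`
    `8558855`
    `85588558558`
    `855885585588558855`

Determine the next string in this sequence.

From term 3 onward, concatenate the last term with the second-to-last: 8·55 = 855, 855·8 = 8558, …
The next term joins 855885585588558855 and 85588558558.

85588558558855885585588558558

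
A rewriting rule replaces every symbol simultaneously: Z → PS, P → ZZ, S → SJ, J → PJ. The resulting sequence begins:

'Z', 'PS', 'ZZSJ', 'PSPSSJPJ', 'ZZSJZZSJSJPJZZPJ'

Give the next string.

Applying the rule to each of the 16 symbols of ZZSJZZSJSJPJZZPJ gives the pieces PS PS SJ PJ PS PS SJ PJ SJ PJ ZZ PJ PS PS ZZ PJ, which concatenate to the answer.

PSPSSJPJPSPSSJPJSJPJZZPJPSPSZZPJ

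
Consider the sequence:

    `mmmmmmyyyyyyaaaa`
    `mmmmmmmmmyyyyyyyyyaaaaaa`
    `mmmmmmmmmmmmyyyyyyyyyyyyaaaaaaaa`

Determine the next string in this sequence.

mmmmmmmmmmmmmmmyyyyyyyyyyyyyyyaaaaaaaaaa

The n-th term is 3n m's then 3n y's then 2n a's, where the shown terms are n = 2, 3, 4.
Setting n = 5 gives 15, 15, 10 characters in each block.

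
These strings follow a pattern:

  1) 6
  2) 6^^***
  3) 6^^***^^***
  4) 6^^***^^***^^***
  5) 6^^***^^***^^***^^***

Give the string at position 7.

Every step adds ^^*** to the end: s(k+1) = s(k)·^^***.
From 6^^***^^***^^***^^***, 2 further steps: 6^^***^^***^^***^^*** → 6^^***^^***^^***^^***^^*** → (answer).

6^^***^^***^^***^^***^^***^^***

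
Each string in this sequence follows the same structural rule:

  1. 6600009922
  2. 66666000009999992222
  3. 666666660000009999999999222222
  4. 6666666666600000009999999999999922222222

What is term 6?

Each string has the form 6^{3n-1} 0^{n+3} 9^{4n-2} 2^{2n} (n = 1, 2, …).
For term 6, n = 6, so the run lengths are 17, 9, 22, 12.

666666666666666660000000009999999999999999999999222222222222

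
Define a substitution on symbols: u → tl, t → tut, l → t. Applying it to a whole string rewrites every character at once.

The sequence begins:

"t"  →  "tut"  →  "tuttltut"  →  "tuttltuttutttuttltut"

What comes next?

tuttltuttutttuttltuttuttltuttuttuttltuttutttuttltut

φ(tuttltuttutttuttltut) expands symbol-by-symbol to tut tl tut tut t tut tl tut tut tl tut tut tut tl tut tut t tut tl tut; joining the 20 pieces gives the next term.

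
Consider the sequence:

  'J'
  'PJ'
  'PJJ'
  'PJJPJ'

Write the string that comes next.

PJJPJPJJ

Each term (from the third on) is the previous term followed by the one before it: term 3 = PJ·J = PJJ.
The next term joins PJJPJ and PJJ.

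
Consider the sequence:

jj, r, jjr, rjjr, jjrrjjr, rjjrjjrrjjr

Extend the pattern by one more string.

Each term (from the third on) is the two preceding terms concatenated in order: term 3 = jj·r = jjr.
Continuing: jjrrjjr · rjjrjjrrjjr gives term 7.

jjrrjjrrjjrjjrrjjr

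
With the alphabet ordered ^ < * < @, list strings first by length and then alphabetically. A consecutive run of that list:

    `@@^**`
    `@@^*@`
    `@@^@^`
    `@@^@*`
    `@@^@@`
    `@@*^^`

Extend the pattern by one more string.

Find the rightmost character of @@*^^ below @, bump it to the next letter, and reset everything to its right to ^.

@@*^*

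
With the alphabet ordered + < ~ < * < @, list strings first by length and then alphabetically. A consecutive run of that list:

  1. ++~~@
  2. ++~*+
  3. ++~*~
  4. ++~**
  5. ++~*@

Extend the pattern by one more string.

The successor of ++~*@ increments the rightmost position that isn't already @ and resets every position after it to +.

++~@+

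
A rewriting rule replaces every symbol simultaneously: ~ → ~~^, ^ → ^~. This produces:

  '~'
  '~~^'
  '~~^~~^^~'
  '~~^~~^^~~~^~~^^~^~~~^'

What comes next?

~~^~~^^~~~^~~^^~^~~~^~~^~~^^~~~^~~^^~^~~~^^~~~^~~^~~^^~

Replace each of the 21 characters of ~~^~~^^~~~^~~^^~^~~~^ in place — ~~^ ~~^ ^~ ~~^ ~~^ ^~ ^~ ~~^ ~~^ ~~^ ^~ ~~^ ~~^ ^~ ^~ ~~^ ^~ ~~^ ~~^ ~~^ ^~ — and concatenate.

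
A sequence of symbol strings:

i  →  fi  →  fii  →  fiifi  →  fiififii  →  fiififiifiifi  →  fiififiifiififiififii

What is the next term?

Each term (from the third on) is the previous term followed by the one before it: term 3 = fi·i = fii.
The next term joins fiififiifiififiififii and fiififiifiifi.

fiififiifiififiififiifiififiifiifi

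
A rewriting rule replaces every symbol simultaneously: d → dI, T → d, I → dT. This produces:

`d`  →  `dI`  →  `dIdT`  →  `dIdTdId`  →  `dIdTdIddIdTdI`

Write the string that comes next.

dIdTdIddIdTdIdIdTdIddIdT

φ(dIdTdIddIdTdI) expands symbol-by-symbol to dI dT dI d dI dT dI dI dT dI d dI dT; joining the 13 pieces gives the next term.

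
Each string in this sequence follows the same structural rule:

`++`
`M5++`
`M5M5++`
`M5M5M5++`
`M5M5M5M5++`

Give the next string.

The strings grow by a fixed prefix M5 each time.
Applying this once more to M5M5M5M5++:

M5M5M5M5M5++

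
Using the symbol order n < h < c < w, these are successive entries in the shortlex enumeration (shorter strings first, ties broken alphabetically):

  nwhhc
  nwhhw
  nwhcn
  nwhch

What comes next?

Treat nwhch as a base-4 numeral over the given alphabet and add one, carrying through any trailing w's.

nwhcc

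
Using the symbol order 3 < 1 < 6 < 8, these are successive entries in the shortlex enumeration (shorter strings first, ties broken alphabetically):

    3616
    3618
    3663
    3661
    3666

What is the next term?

3668

Find the rightmost character of 3666 below 8, bump it to the next letter, and reset everything to its right to 3.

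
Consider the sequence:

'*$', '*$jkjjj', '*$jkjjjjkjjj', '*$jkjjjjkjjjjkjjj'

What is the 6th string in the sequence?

Each term is the previous one with jkjjj appended.
From *$jkjjjjkjjjjkjjj, 2 further steps: *$jkjjjjkjjjjkjjj → *$jkjjjjkjjjjkjjjjkjjj → (answer).

*$jkjjjjkjjjjkjjjjkjjjjkjjj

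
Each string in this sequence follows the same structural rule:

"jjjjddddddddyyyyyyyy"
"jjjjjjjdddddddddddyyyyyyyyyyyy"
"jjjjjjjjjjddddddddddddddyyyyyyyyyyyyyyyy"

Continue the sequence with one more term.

jjjjjjjjjjjjjdddddddddddddddddyyyyyyyyyyyyyyyyyyyy

The n-th term is 3n-2 j's then 3n+2 d's then 4n y's, where the shown terms are n = 2, 3, 4.
Setting n = 5 gives 13, 17, 20 characters in each block.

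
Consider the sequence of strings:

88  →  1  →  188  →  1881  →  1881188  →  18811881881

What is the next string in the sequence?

From term 3 onward, concatenate the last term with the second-to-last: 1·88 = 188, 188·1 = 1881, …
Continuing: 18811881881 · 1881188 gives term 7.

188118818811881188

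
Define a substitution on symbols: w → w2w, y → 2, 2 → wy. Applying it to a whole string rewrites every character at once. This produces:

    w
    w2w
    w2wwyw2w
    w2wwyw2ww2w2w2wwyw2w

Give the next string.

Replace each of the 20 characters of w2wwyw2ww2w2w2wwyw2w in place — w2w wy w2w w2w 2 w2w wy w2w w2w wy w2w wy w2w wy w2w w2w 2 w2w wy w2w — and concatenate.

w2wwyw2ww2w2w2wwyw2ww2wwyw2wwyw2wwyw2ww2w2w2wwyw2w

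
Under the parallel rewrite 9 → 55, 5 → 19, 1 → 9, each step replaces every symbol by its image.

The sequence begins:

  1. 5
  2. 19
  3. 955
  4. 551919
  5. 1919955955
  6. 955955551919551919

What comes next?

Rewriting the 18 symbols of 955955551919551919 one by one yields 55 19 19 55 19 19 19 19 9 55 9 55 19 19 9 55 9 55; concatenated:

55191955191919199559551919955955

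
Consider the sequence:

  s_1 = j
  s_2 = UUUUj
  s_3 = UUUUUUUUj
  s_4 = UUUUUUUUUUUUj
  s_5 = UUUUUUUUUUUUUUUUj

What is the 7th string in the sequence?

The strings grow by a fixed prefix UUUU each time.
From UUUUUUUUUUUUUUUUj, 2 further steps: UUUUUUUUUUUUUUUUj → UUUUUUUUUUUUUUUUUUUUj → (answer).

UUUUUUUUUUUUUUUUUUUUUUUUj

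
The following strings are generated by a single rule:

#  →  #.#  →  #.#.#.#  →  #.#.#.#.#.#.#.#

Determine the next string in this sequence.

Every step duplicates the string with '.' between the halves.
Doubling #.#.#.#.#.#.#.# with '.' between the halves:

#.#.#.#.#.#.#.#.#.#.#.#.#.#.#.#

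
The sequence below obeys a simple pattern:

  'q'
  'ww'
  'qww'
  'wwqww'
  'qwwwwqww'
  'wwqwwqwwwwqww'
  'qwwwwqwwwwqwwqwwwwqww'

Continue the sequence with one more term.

Each term (from the third on) is the two preceding terms concatenated in order: term 3 = q·ww = qww.
Continuing: wwqwwqwwwwqww · qwwwwqwwwwqwwqwwwwqww gives term 8.

wwqwwqwwwwqwwqwwwwqwwwwqwwqwwwwqww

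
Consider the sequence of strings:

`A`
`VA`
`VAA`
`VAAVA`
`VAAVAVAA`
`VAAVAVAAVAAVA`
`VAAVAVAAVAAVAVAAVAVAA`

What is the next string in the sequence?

Each term (from the third on) is the previous term followed by the one before it: term 3 = VA·A = VAA.
The next term joins VAAVAVAAVAAVAVAAVAVAA and VAAVAVAAVAAVA.

VAAVAVAAVAAVAVAAVAVAAVAAVAVAAVAAVA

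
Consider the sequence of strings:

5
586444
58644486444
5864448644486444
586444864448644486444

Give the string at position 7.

5864448644486444864448644486444

The strings grow by a fixed suffix 86444 each time.
From 586444864448644486444, 2 further steps: 586444864448644486444 → 58644486444864448644486444 → (answer).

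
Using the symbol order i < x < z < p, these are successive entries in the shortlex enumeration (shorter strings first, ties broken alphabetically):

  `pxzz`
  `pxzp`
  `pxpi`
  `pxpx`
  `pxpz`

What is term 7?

pzii

Stepping forward 2 times from pxpz: pxpz → pxpp, then the target.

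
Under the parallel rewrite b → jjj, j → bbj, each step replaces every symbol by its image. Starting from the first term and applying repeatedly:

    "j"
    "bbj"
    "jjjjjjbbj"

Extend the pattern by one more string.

Expanding jjjjjjbbj: j→bbj, j→bbj, j→bbj, j→bbj, j→bbj, j→bbj, b→jjj, b→jjj, j→bbj. Concatenated: bbj bbj bbj bbj bbj bbj jjj jjj bbj.

bbjbbjbbjbbjbbjbbjjjjjjjbbj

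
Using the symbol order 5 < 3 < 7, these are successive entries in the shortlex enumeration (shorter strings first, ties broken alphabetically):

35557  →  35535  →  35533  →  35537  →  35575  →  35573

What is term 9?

35353

Advancing 3 positions from 35573 through 35573 → 35577 → 35355 reaches term 9.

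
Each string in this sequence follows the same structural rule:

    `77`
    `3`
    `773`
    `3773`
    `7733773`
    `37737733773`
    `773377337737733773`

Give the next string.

37737733773773377337737733773

Each term (from the third on) is the two preceding terms concatenated in order: term 3 = 77·3 = 773.
The next term joins 37737733773 and 773377337737733773.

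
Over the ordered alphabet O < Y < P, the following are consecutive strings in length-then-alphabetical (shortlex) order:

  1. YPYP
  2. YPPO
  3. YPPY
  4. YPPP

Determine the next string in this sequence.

Treat YPPP as a base-3 numeral over the given alphabet and add one, carrying through any trailing P's.

POOO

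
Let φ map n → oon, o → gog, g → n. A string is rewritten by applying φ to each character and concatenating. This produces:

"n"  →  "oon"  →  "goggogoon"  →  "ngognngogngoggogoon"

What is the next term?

oonngognoonoonngognoonngognngogngoggogoon

Applying the rule to each of the 19 symbols of ngognngogngoggogoon gives the pieces oon n gog n oon oon n gog n oon n gog n n gog n gog gog oon, which concatenate to the answer.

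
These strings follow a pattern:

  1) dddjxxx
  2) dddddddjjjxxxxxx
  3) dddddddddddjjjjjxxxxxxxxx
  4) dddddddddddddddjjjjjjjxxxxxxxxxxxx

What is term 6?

dddddddddddddddddddddddjjjjjjjjjjjxxxxxxxxxxxxxxxxxx

Each string has the form d^{4n-1} j^{2n-1} x^{3n} (n = 1, 2, …).
Setting n = 6 gives 23, 11, 18 characters in each block.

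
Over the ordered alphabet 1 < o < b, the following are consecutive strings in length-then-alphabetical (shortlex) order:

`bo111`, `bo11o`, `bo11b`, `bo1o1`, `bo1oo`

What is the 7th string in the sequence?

bo1b1

Continuing the enumeration 2 steps past bo1oo: bo1oo → bo1ob → (answer).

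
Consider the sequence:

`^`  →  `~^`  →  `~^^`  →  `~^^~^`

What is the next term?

~^^~^~^^

Each term (from the third on) is the previous term followed by the one before it: term 3 = ~^·^ = ~^^.
So term 5 is ~^^~^·~^^.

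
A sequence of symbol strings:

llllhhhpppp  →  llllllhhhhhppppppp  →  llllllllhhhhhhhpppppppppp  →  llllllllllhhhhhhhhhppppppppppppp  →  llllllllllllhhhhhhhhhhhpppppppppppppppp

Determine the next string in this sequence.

llllllllllllllhhhhhhhhhhhhhppppppppppppppppppp

Reading off run lengths: l runs 4, 6, 8, 10, 12; h runs 3, 5, 7, 9, 11; p runs 4, 7, 10, 13, 16 — each is linear in n (n = 1, 2, …).
Setting n = 6 gives 14, 13, 19 characters in each block.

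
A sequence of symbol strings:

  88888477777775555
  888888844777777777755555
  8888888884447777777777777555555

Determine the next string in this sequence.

88888888888444477777777777777775555555

Term n consists of 2n+1 8's, followed by n-1 4's, followed by 3n+1 7's, followed by n+2 5's, where the shown terms are n = 2, 3, 4.
Setting n = 5 gives 11, 4, 16, 7 characters in each block.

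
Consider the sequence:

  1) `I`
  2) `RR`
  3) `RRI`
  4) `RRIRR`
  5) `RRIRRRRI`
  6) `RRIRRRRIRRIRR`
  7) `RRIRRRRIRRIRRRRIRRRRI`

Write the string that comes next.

Each term (from the third on) is the previous term followed by the one before it: term 3 = RR·I = RRI.
So term 8 is RRIRRRRIRRIRRRRIRRRRI·RRIRRRRIRRIRR.

RRIRRRRIRRIRRRRIRRRRIRRIRRRRIRRIRR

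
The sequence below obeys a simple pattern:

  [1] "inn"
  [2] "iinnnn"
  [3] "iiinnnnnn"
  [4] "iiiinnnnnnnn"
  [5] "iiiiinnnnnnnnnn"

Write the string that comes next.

iiiiiinnnnnnnnnnnn

The n-th term is n i's then 2n n's (n = 1, 2, …).
For the next term, n = 6, so the run lengths are 6, 12.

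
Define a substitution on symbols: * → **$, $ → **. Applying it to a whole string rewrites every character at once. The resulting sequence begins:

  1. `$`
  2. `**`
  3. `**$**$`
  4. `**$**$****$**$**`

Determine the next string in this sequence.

Replace each of the 16 characters of **$**$****$**$** in place — **$ **$ ** **$ **$ ** **$ **$ **$ **$ ** **$ **$ ** **$ **$ — and concatenate.

**$**$****$**$****$**$**$**$****$**$****$**$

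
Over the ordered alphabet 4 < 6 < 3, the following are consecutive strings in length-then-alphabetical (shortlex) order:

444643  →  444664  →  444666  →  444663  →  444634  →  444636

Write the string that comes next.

444633

Treat 444636 as a base-3 numeral over the given alphabet and add one, carrying through any trailing 3's.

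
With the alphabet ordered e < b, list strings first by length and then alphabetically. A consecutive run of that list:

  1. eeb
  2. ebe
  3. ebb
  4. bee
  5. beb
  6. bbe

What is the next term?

bbb

The successor of bbe increments the rightmost position that isn't already b and resets every position after it to e.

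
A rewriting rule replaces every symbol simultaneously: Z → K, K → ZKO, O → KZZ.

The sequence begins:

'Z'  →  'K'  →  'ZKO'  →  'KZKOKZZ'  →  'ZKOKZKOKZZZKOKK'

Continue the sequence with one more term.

Rewriting the 15 symbols of ZKOKZKOKZZZKOKK one by one yields K ZKO KZZ ZKO K ZKO KZZ ZKO K K K ZKO KZZ ZKO ZKO; concatenated:

KZKOKZZZKOKZKOKZZZKOKKKZKOKZZZKOZKO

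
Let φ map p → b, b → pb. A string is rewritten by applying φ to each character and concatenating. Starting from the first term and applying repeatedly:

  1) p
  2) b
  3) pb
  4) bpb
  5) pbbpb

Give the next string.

Apply φ to pbbpb symbol by symbol: p→b, b→pb, b→pb, p→b, b→pb; joined: b pb pb b pb.

bpbpbbpb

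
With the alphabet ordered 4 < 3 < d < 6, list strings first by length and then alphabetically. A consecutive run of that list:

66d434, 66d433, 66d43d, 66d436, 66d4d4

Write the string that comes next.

Find the rightmost character of 66d4d4 below 6, bump it to the next letter, and reset everything to its right to 4.

66d4d3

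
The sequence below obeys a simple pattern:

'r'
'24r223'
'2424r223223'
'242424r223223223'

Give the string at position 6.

s(k+1) = 24·s(k)·223, so each term gains 24 as a prefix and 223 as a suffix.
From 242424r223223223, 2 further steps: 242424r223223223 → 24242424r223223223223 → (answer).

2424242424r223223223223223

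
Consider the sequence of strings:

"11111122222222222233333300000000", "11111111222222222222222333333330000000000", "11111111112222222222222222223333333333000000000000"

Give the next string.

11111111111122222222222222222222233333333333300000000000000

Each string has the form 1^{2n} 2^{3n+3} 3^{2n} 0^{2n+2}, where the shown terms are n = 3, 4, 5.
Setting n = 6 gives 12, 21, 12, 14 characters in each block.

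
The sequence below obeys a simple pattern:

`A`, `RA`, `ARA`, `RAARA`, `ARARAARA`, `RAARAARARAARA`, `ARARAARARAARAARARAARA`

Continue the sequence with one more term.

RAARAARARAARAARARAARARAARAARARAARA

From term 3 onward, concatenate the second-to-last term with the last: A·RA = ARA, RA·ARA = RAARA, …
So term 8 is RAARAARARAARA·ARARAARARAARAARARAARA.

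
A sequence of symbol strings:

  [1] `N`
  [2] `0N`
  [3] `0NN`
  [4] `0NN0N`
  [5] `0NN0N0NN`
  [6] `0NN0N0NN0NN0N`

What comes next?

Each term (from the third on) is the previous term followed by the one before it: term 3 = 0N·N = 0NN.
The next term joins 0NN0N0NN0NN0N and 0NN0N0NN.

0NN0N0NN0NN0N0NN0N0NN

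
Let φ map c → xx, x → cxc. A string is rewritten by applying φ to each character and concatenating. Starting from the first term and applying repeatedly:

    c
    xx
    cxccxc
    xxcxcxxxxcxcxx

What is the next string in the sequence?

Rewriting the 14 symbols of xxcxcxxxxcxcxx one by one yields cxc cxc xx cxc xx cxc cxc cxc cxc xx cxc xx cxc cxc; concatenated:

cxccxcxxcxcxxcxccxccxccxcxxcxcxxcxccxc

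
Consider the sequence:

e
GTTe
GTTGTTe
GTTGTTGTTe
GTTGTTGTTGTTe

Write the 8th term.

GTTGTTGTTGTTGTTGTTGTTe

Each term is the previous one with GTT prepended.
From GTTGTTGTTGTTe, 3 further steps: GTTGTTGTTGTTe → GTTGTTGTTGTTGTTe → GTTGTTGTTGTTGTTGTTe → (answer).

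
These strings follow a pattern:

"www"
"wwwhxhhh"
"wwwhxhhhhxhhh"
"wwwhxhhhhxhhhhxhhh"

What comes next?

Each term is the previous one with hxhhh appended.
One more step from wwwhxhhhhxhhhhxhhh gives the answer.

wwwhxhhhhxhhhhxhhhhxhhh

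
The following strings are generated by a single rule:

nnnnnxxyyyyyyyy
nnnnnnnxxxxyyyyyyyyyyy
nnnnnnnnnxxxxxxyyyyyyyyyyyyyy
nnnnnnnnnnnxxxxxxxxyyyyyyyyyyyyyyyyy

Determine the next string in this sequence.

nnnnnnnnnnnnnxxxxxxxxxxyyyyyyyyyyyyyyyyyyyy

Reading off run lengths: n runs 5, 7, 9, 11; x runs 2, 4, 6, 8; y runs 8, 11, 14, 17 — each is linear in n, where the shown terms are n = 2, 3, 4, 5.
At n = 6 the blocks have lengths 13, 10, 20.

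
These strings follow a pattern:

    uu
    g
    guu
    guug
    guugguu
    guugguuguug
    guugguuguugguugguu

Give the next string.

From term 3 onward, concatenate the last term with the second-to-last: g·uu = guu, guu·g = guug, …
Continuing: guugguuguugguugguu · guugguuguug gives term 8.

guugguuguugguugguuguugguuguug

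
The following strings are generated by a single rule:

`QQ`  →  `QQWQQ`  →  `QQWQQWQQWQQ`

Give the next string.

Each string is two copies of the previous one joined by 'W'.
Doubling QQWQQWQQWQQ with 'W' between the halves:

QQWQQWQQWQQWQQWQQWQQWQQ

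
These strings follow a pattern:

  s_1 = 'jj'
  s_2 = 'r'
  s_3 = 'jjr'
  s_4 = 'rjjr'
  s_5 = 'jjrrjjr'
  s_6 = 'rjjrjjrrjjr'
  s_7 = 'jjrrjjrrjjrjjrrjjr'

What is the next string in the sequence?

Each term (from the third on) is the two preceding terms concatenated in order: term 3 = jj·r = jjr.
So term 8 is rjjrjjrrjjr·jjrrjjrrjjrjjrrjjr.

rjjrjjrrjjrjjrrjjrrjjrjjrrjjr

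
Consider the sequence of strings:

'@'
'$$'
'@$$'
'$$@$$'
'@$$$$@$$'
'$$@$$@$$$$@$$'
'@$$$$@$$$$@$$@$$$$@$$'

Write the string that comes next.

$$@$$@$$$$@$$@$$$$@$$$$@$$@$$$$@$$

Each term (from the third on) is the two preceding terms concatenated in order: term 3 = @·$$ = @$$.
Continuing: $$@$$@$$$$@$$ · @$$$$@$$$$@$$@$$$$@$$ gives term 8.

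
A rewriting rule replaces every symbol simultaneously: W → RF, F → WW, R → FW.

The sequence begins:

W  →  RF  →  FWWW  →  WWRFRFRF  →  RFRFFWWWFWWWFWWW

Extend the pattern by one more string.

FWWWFWWWWWRFRFRFWWRFRFRFWWRFRFRF

Replace each of the 16 characters of RFRFFWWWFWWWFWWW in place — FW WW FW WW WW RF RF RF WW RF RF RF WW RF RF RF — and concatenate.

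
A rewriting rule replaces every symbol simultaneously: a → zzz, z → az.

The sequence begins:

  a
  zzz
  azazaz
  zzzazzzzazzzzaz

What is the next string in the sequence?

φ(zzzazzzzazzzzaz) expands symbol-by-symbol to az az az zzz az az az az zzz az az az az zzz az; joining the 15 pieces gives the next term.

azazazzzzazazazazzzzazazazazzzzaz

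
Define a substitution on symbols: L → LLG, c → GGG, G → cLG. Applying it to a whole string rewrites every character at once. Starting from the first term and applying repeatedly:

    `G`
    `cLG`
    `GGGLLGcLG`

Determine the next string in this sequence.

Expanding GGGLLGcLG: G→cLG, G→cLG, G→cLG, L→LLG, L→LLG, G→cLG, c→GGG, L→LLG, G→cLG. Concatenated: cLG cLG cLG LLG LLG cLG GGG LLG cLG.

cLGcLGcLGLLGLLGcLGGGGLLGcLG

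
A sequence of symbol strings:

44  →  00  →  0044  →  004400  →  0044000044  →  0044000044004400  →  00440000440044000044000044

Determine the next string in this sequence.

This is a Fibonacci-style word recurrence s(k) = s(k−1)·s(k−2): e.g. 00·44 = 0044.
Continuing: 00440000440044000044000044 · 0044000044004400 gives term 8.

004400004400440000440000440044000044004400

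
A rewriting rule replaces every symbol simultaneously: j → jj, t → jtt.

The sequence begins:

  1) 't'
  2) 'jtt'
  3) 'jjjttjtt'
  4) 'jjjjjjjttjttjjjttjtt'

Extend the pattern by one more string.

Applying the rule to each of the 20 symbols of jjjjjjjttjttjjjttjtt gives the pieces jj jj jj jj jj jj jj jtt jtt jj jtt jtt jj jj jj jtt jtt jj jtt jtt, which concatenate to the answer.

jjjjjjjjjjjjjjjttjttjjjttjttjjjjjjjttjttjjjttjtt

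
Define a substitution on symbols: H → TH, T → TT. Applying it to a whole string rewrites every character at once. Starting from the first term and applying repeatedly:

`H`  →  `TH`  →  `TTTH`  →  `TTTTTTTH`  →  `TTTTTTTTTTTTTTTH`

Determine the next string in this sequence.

Applying the rule to each of the 16 symbols of TTTTTTTTTTTTTTTH gives the pieces TT TT TT TT TT TT TT TT TT TT TT TT TT TT TT TH, which concatenate to the answer.

TTTTTTTTTTTTTTTTTTTTTTTTTTTTTTTH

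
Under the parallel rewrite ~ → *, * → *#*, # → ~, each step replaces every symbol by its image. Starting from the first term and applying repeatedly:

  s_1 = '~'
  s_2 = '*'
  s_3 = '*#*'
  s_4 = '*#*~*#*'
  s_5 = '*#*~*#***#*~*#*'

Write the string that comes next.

Rewriting the 15 symbols of *#*~*#***#*~*#* one by one yields *#* ~ *#* * *#* ~ *#* *#* *#* ~ *#* * *#* ~ *#*; concatenated:

*#*~*#***#*~*#**#**#*~*#***#*~*#*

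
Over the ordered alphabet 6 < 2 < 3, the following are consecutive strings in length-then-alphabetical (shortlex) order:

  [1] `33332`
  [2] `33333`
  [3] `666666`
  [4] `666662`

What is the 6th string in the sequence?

Advancing 2 positions from 666662 through 666662 → 666663 reaches term 6.

666626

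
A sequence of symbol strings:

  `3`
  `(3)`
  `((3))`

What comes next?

Each term wraps the previous one in ( on the left and ) on the right.
Applying this once more to ((3)):

(((3)))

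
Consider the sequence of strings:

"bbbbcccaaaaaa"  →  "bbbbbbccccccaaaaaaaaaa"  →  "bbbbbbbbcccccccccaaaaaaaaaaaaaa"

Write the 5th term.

Each string has the form b^{2n+2} c^{3n} a^{4n+2} (n = 1, 2, …).
For term 5, n = 5, so the run lengths are 12, 15, 22.

bbbbbbbbbbbbcccccccccccccccaaaaaaaaaaaaaaaaaaaaaa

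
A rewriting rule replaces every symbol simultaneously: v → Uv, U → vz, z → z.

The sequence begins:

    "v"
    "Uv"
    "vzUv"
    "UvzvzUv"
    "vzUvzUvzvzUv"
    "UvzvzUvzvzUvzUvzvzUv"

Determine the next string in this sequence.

Applying the rule to each of the 20 symbols of UvzvzUvzvzUvzUvzvzUv gives the pieces vz Uv z Uv z vz Uv z Uv z vz Uv z vz Uv z Uv z vz Uv, which concatenate to the answer.

vzUvzUvzvzUvzUvzvzUvzvzUvzUvzvzUv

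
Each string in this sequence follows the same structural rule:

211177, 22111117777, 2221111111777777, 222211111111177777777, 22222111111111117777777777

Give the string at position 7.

Term n consists of n 2's, followed by 2n+1 1's, followed by 2n 7's (n = 1, 2, …).
Setting n = 7 gives 7, 15, 14 characters in each block.

222222211111111111111177777777777777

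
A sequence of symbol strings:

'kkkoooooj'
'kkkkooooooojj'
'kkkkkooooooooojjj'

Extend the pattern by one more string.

kkkkkkooooooooooojjjj

Term n consists of n+1 k's, followed by 2n+1 o's, followed by n-1 j's, where the shown terms are n = 2, 3, 4.
Setting n = 5 gives 6, 11, 4 characters in each block.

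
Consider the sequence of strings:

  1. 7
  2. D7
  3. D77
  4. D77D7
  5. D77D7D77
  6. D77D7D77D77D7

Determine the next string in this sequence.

This is a Fibonacci-style word recurrence s(k) = s(k−1)·s(k−2): e.g. D7·7 = D77.
The next term joins D77D7D77D77D7 and D77D7D77.

D77D7D77D77D7D77D7D77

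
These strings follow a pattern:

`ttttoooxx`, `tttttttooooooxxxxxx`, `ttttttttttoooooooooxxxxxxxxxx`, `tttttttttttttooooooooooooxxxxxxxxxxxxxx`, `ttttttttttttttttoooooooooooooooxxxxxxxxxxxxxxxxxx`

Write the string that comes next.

tttttttttttttttttttooooooooooooooooooxxxxxxxxxxxxxxxxxxxxxx

Term n consists of 3n+1 t's, followed by 3n o's, followed by 4n-2 x's (n = 1, 2, …).
For the next term, n = 6, so the run lengths are 19, 18, 22.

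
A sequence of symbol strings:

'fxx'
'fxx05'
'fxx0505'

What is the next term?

Every step adds 05 to the end: s(k+1) = s(k)·05.
One more step from fxx0505 gives the answer.

fxx050505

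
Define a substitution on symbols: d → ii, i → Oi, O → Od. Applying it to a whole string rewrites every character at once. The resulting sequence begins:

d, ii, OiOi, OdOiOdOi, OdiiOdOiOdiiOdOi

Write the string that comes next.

OdiiOiOiOdiiOdOiOdiiOiOiOdiiOdOi

Replace each of the 16 characters of OdiiOdOiOdiiOdOi in place — Od ii Oi Oi Od ii Od Oi Od ii Oi Oi Od ii Od Oi — and concatenate.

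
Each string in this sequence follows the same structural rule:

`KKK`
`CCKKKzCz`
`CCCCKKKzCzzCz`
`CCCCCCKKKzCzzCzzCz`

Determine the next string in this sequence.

CCCCCCCCKKKzCzzCzzCzzCz

Every step adds CC to the front and zCz to the end of the previous string.
One more step from CCCCCCKKKzCzzCzzCz gives the answer.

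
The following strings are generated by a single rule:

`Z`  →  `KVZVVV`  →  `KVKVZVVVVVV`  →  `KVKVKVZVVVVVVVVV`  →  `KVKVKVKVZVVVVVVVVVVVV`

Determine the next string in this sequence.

Every step adds KV to the front and VVV to the end of the previous string.
So the next term is KV·KVKVKVKVZVVVVVVVVVVVV·VVV.

KVKVKVKVKVZVVVVVVVVVVVVVVV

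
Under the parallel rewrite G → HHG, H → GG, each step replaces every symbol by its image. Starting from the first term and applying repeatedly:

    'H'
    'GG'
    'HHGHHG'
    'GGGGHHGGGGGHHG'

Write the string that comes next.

φ(GGGGHHGGGGGHHG) expands symbol-by-symbol to HHG HHG HHG HHG GG GG HHG HHG HHG HHG HHG GG GG HHG; joining the 14 pieces gives the next term.

HHGHHGHHGHHGGGGGHHGHHGHHGHHGHHGGGGGHHG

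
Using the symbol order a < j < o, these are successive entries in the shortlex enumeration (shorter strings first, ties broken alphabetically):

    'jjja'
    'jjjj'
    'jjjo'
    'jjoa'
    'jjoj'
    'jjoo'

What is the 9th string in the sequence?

Advancing 3 positions from jjoo through jjoo → joaa → joaj reaches term 9.

joao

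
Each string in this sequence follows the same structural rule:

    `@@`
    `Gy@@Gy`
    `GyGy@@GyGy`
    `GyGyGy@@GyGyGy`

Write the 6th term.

s(k+1) = Gy·s(k)·Gy, so each term gains Gy as a prefix and Gy as a suffix.
From GyGyGy@@GyGyGy, 2 further steps: GyGyGy@@GyGyGy → GyGyGyGy@@GyGyGyGy → (answer).

GyGyGyGyGy@@GyGyGyGyGy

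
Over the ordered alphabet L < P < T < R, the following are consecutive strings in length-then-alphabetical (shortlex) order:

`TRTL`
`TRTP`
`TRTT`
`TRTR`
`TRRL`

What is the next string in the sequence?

Treat TRRL as a base-4 numeral over the given alphabet and add one, carrying through any trailing R's.

TRRP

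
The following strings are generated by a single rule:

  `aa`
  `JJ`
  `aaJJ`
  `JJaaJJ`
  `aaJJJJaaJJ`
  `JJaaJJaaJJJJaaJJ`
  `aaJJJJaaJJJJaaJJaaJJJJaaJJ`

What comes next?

From term 3 onward, concatenate the second-to-last term with the last: aa·JJ = aaJJ, JJ·aaJJ = JJaaJJ, …
So term 8 is JJaaJJaaJJJJaaJJ·aaJJJJaaJJJJaaJJaaJJJJaaJJ.

JJaaJJaaJJJJaaJJaaJJJJaaJJJJaaJJaaJJJJaaJJ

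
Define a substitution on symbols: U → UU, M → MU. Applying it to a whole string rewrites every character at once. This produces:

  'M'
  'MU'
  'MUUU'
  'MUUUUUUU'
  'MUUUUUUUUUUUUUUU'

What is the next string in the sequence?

Rewriting the 16 symbols of MUUUUUUUUUUUUUUU one by one yields MU UU UU UU UU UU UU UU UU UU UU UU UU UU UU UU; concatenated:

MUUUUUUUUUUUUUUUUUUUUUUUUUUUUUUU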